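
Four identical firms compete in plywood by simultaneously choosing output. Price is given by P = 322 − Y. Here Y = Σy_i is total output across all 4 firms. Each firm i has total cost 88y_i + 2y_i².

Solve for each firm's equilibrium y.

26

A representative firm's profit is π_i = y_i(322 − Y) − 88y_i − 2y_i², with Y = y_i + Σ_{j≠i} y_j.
First-order condition: 234 − 6y_i − Σ_{j≠i} y_j = 0.
Imposing symmetry (y_j = y for all j) turns Σ_{j≠i} y_j into 3y, so 234 = 9y and y = 26.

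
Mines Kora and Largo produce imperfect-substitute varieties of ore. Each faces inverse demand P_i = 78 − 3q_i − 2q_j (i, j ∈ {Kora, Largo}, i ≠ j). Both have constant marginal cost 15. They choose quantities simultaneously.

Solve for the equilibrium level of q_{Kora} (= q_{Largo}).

7.875

Mine Kora's profit: π = q_{Kora}(78 − 3q_{Kora} − 2q_{Largo}) − 15q_{Kora}.
∂π/∂q_{Kora} = 63 − 6q_{Kora} − 2q_{Largo} = 0 ⇒ q_{Kora} = 10.5 − (1/3)q_{Largo}.
The game is symmetric, so in equilibrium q_{Largo} = q_{Kora}: the reaction function gives (4/3)q_{Kora} = 10.5, hence q_{Kora} = 7.875.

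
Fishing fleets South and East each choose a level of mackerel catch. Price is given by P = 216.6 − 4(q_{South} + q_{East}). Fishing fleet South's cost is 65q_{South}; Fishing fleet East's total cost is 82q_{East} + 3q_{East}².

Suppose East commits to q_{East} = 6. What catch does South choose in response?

Fishing fleet South's profit: π = q_{South}(216.6 − 4(q_{South} + q_{East})) − 65q_{South}.
∂π/∂q_{South} = 151.6 − 8q_{South} − 4q_{East} = 0, so q_{South} = 18.95 − 0.5q_{East}.
At q_{East} = 6: q_{South} = 18.95 − 0.5·6 = 15.95.

15.95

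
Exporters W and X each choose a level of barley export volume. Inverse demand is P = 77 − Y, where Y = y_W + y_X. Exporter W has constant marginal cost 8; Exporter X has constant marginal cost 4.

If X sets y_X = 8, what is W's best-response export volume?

30.5

Exporter W's profit: π = y_W(77 − (y_W + y_X)) − 8y_W.
∂π/∂y_W = 69 − 2y_W − y_X = 0, so y_W = 34.5 − 0.5y_X.
At y_X = 8: y_W = 34.5 − 0.5·8 = 30.5.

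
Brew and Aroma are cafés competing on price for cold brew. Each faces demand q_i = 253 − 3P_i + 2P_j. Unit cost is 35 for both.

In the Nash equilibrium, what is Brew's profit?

Brew's profit: π = (P_{Brew} − 35)(253 − 3P_{Brew} + 2P_{Aroma}).
∂π/∂P_{Brew} = 358 − 6P_{Brew} + 2P_{Aroma} = 0 ⇒ P_{Brew} = 179/3 + (1/3)P_{Aroma}.
By symmetry P_{Aroma} = P_{Brew}; substituting into the reaction function, (2/3)P_{Brew} = 179/3 and P_{Brew} = 89.5.
q_{Brew} = 253 − 3·89.5 + 2·89.5 = 163.5.
Profit = (89.5 − 35)·163.5 = 8910.75.

8910.75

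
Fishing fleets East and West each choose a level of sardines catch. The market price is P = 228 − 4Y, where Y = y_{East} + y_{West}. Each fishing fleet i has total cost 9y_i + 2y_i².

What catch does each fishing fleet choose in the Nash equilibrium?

13.6875

Fishing fleet East's profit: π = y_{East}(228 − 4(y_{East} + y_{West})) − 9y_{East} − 2y_{East}².
∂π/∂y_{East} = 219 − 12y_{East} − 4y_{West} = 0, so y_{East} = 18.25 − (1/3)y_{West}.
The game is symmetric, so in equilibrium y_{West} = y_{East}: the reaction function gives (4/3)y_{East} = 18.25, hence y_{East} = 13.6875.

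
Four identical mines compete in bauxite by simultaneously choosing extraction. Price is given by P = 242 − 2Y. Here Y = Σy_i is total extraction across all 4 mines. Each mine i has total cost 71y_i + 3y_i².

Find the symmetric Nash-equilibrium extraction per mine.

A representative mine's profit is π_i = y_i(242 − 2Y) − 71y_i − 3y_i², with Y = y_i + Σ_{j≠i} y_j.
First-order condition: 171 − 10y_i − 2Σ_{j≠i} y_j = 0.
With identical mines, set every y_j = y: then 171 − 10y − 6y = 0, i.e. y = 171/16 = 10.6875.

10.6875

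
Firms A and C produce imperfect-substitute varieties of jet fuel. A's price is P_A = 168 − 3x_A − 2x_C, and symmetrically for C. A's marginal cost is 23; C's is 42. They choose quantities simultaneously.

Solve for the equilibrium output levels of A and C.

Firm A's profit: π = x_A(168 − 3x_A − 2x_C) − 23x_A.
∂π/∂x_A = 145 − 6x_A − 2x_C = 0 ⇒ x_A = 145/6 − (1/3)x_C.
Similarly x_C = 21 − (1/3)x_A.
Plugging x_C into A's best response: x_A = 145/6 − (1/3)(21 − (1/3)x_A) ⇒ (8/9)x_A = 103/6, so x_A = 19.3125.
Then x_C = 21 − (1/3)·19.3125 = 14.5625.

19.3125, 14.5625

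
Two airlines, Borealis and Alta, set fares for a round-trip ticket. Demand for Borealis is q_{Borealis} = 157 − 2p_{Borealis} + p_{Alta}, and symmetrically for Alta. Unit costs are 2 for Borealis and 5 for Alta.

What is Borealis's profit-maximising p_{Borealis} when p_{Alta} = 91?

Borealis's profit: π = (p_{Borealis} − 2)(157 − 2p_{Borealis} + p_{Alta}).
∂π/∂p_{Borealis} = 161 − 4p_{Borealis} + p_{Alta} = 0 ⇒ p_{Borealis} = 40.25 + 0.25p_{Alta}.
At p_{Alta} = 91: p_{Borealis} = 40.25 + 0.25·91 = 63.

63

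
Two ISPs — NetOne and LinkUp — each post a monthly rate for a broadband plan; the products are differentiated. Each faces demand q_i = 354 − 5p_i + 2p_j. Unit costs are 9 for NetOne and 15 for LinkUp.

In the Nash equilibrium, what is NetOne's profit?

8611.25

NetOne's profit: π = (p_{NetOne} − 9)(354 − 5p_{NetOne} + 2p_{LinkUp}).
∂π/∂p_{NetOne} = 399 − 10p_{NetOne} + 2p_{LinkUp} = 0 ⇒ p_{NetOne} = 39.9 + 0.2p_{LinkUp}.
Similarly p_{LinkUp} = 42.9 + 0.2p_{NetOne}.
Solving the two reaction functions simultaneously: (1 − (0.2)(0.2))p_{NetOne} = 39.9 + 0.2·42.9, so 0.96p_{NetOne} = 48.48 and p_{NetOne} = 50.5.
Then p_{LinkUp} = 42.9 + 0.2·50.5 = 53.
q_{NetOne} = 354 − 5·50.5 + 2·53 = 207.5.
Profit = (50.5 − 9)·207.5 = 8611.25.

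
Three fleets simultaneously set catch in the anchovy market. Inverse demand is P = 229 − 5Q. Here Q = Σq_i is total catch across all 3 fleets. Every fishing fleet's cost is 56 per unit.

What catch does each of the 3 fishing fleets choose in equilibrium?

A representative fishing fleet's profit is π_i = q_i(229 − 5Q) − 56q_i, with Q = q_i + Σ_{j≠i} q_j.
First-order condition: 173 − 10q_i − 5Σ_{j≠i} q_j = 0.
With identical fishing fleets, set every q_j = q: then 173 − 10q − 10q = 0, i.e. q = 173/20 = 8.65.

8.65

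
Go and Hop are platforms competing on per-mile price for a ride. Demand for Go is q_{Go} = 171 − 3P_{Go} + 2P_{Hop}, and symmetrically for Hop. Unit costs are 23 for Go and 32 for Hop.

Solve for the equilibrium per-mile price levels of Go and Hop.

61.6875, 65.0625

Go's profit: π = (P_{Go} − 23)(171 − 3P_{Go} + 2P_{Hop}).
∂π/∂P_{Go} = 240 − 6P_{Go} + 2P_{Hop} = 0 ⇒ P_{Go} = 40 + (1/3)P_{Hop}.
Similarly P_{Hop} = 44.5 + (1/3)P_{Go}.
Plugging P_{Hop} into Go's best response: P_{Go} = 40 + (1/3)(44.5 + (1/3)P_{Go}) ⇒ (8/9)P_{Go} = 329/6, so P_{Go} = 61.6875.
Then P_{Hop} = 44.5 + (1/3)·61.6875 = 65.0625.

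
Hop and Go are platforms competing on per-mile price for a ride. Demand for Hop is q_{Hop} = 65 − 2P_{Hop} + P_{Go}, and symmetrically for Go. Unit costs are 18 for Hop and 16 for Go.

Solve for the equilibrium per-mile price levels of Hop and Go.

33.4, 32.6

Hop's profit: π = (P_{Hop} − 18)(65 − 2P_{Hop} + P_{Go}).
∂π/∂P_{Hop} = 101 − 4P_{Hop} + P_{Go} = 0 ⇒ P_{Hop} = 25.25 + 0.25P_{Go}.
Similarly P_{Go} = 24.25 + 0.25P_{Hop}.
Plugging P_{Go} into Hop's best response: P_{Hop} = 25.25 + 0.25(24.25 + 0.25P_{Hop}) ⇒ 0.9375P_{Hop} = 31.3125, so P_{Hop} = 33.4.
Then P_{Go} = 24.25 + 0.25·33.4 = 32.6.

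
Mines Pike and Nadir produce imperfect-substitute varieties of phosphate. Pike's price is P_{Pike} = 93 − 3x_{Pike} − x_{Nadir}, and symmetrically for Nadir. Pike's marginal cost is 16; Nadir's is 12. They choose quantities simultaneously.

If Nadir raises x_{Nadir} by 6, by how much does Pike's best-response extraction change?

-1

Mine Pike's profit: π = x_{Pike}(93 − 3x_{Pike} − x_{Nadir}) − 16x_{Pike}.
∂π/∂x_{Pike} = 77 − 6x_{Pike} − x_{Nadir} = 0 ⇒ x_{Pike} = 77/6 − (1/6)x_{Nadir}.
The reaction-function slope is −1/6, so a 6-unit rise in x_{Nadir} moves x_{Pike} by −1/6 × 6 = −1. Pike's best response falls — the actions are strategic substitutes.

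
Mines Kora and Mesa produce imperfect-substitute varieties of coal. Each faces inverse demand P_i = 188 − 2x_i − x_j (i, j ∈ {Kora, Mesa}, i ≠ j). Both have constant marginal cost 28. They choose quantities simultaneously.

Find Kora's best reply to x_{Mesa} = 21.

34.75

Mine Kora's profit: π = x_{Kora}(188 − 2x_{Kora} − x_{Mesa}) − 28x_{Kora}.
∂π/∂x_{Kora} = 160 − 4x_{Kora} − x_{Mesa} = 0 ⇒ x_{Kora} = 40 − 0.25x_{Mesa}.
At x_{Mesa} = 21: x_{Kora} = 40 − 0.25·21 = 34.75.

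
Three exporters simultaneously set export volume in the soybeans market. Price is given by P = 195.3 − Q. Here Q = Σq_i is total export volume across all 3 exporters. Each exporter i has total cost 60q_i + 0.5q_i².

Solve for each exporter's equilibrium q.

27.06

A representative exporter's profit is π_i = q_i(195.3 − Q) − 60q_i − 0.5q_i², with Q = q_i + Σ_{j≠i} q_j.
First-order condition: 135.3 − 3q_i − Σ_{j≠i} q_j = 0.
Imposing symmetry (q_j = q for all j) turns Σ_{j≠i} q_j into 2q, so 135.3 = 5q and q = 27.06.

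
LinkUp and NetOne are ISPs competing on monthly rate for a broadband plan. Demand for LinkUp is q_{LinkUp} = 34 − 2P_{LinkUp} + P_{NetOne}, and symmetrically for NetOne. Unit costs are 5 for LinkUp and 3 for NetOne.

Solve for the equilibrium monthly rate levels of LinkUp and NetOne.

LinkUp's profit: π = (P_{LinkUp} − 5)(34 − 2P_{LinkUp} + P_{NetOne}).
∂π/∂P_{LinkUp} = 44 − 4P_{LinkUp} + P_{NetOne} = 0 ⇒ P_{LinkUp} = 11 + 0.25P_{NetOne}.
Similarly P_{NetOne} = 10 + 0.25P_{LinkUp}.
Solving the two reaction functions simultaneously: (1 − (0.25)(0.25))P_{LinkUp} = 11 + 0.25·10, so 0.9375P_{LinkUp} = 13.5 and P_{LinkUp} = 14.4.
Then P_{NetOne} = 10 + 0.25·14.4 = 13.6.

14.4, 13.6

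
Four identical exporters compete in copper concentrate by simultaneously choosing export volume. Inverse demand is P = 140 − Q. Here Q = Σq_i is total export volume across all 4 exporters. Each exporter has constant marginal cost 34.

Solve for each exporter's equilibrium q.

A representative exporter's profit is π_i = q_i(140 − Q) − 34q_i, with Q = q_i + Σ_{j≠i} q_j.
First-order condition: 106 − 2q_i − Σ_{j≠i} q_j = 0.
With identical exporters, set every q_j = q: then 106 − 2q − 3q = 0, i.e. q = 106/5 = 21.2.

21.2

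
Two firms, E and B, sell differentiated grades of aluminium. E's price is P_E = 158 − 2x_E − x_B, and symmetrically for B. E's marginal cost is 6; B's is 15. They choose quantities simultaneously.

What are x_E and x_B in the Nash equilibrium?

31, 28

Firm E's profit: π = x_E(158 − 2x_E − x_B) − 6x_E.
∂π/∂x_E = 152 − 4x_E − x_B = 0 ⇒ x_E = 38 − 0.25x_B.
Similarly x_B = 35.75 − 0.25x_E.
Solving the two reaction functions simultaneously: (1 − (−0.25)(−0.25))x_E = 38 − 0.25·35.75, so 0.9375x_E = 29.0625 and x_E = 31.
Then x_B = 35.75 − 0.25·31 = 28.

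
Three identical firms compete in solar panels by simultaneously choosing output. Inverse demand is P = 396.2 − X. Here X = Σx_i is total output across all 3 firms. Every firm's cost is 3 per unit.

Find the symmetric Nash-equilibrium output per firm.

A representative firm's profit is π_i = x_i(396.2 − X) − 3x_i, with X = x_i + Σ_{j≠i} x_j.
First-order condition: 393.2 − 2x_i − Σ_{j≠i} x_j = 0.
Imposing symmetry (x_j = x for all j) turns Σ_{j≠i} x_j into 2x, so 393.2 = 4x and x = 98.3.

98.3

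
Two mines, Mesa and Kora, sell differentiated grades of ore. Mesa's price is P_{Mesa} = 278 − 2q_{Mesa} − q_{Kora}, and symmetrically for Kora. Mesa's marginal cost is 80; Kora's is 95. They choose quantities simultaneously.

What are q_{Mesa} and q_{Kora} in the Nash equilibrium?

40.6, 35.6

Mine Mesa's profit: π = q_{Mesa}(278 − 2q_{Mesa} − q_{Kora}) − 80q_{Mesa}.
∂π/∂q_{Mesa} = 198 − 4q_{Mesa} − q_{Kora} = 0 ⇒ q_{Mesa} = 49.5 − 0.25q_{Kora}.
Similarly q_{Kora} = 45.75 − 0.25q_{Mesa}.
Solving the two reaction functions simultaneously: (1 − (−0.25)(−0.25))q_{Mesa} = 49.5 − 0.25·45.75, so 0.9375q_{Mesa} = 38.0625 and q_{Mesa} = 40.6.
Then q_{Kora} = 45.75 − 0.25·40.6 = 35.6.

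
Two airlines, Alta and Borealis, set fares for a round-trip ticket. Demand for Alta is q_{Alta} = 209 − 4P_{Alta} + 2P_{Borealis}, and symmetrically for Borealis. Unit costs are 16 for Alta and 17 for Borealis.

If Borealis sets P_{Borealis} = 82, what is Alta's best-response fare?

Alta's profit: π = (P_{Alta} − 16)(209 − 4P_{Alta} + 2P_{Borealis}).
∂π/∂P_{Alta} = 273 − 8P_{Alta} + 2P_{Borealis} = 0 ⇒ P_{Alta} = 34.125 + 0.25P_{Borealis}.
At P_{Borealis} = 82: P_{Alta} = 34.125 + 0.25·82 = 54.625.

54.625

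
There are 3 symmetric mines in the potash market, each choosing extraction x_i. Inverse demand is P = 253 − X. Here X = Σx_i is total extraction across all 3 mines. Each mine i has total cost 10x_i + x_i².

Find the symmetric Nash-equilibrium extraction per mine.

A representative mine's profit is π_i = x_i(253 − X) − 10x_i − x_i², with X = x_i + Σ_{j≠i} x_j.
First-order condition: 243 − 4x_i − Σ_{j≠i} x_j = 0.
Imposing symmetry (x_j = x for all j) turns Σ_{j≠i} x_j into 2x, so 243 = 6x and x = 40.5.

40.5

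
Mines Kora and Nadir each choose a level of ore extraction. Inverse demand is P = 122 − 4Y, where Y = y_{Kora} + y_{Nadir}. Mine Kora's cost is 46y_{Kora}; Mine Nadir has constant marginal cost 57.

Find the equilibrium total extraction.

Mine Kora's profit: π = y_{Kora}(122 − 4(y_{Kora} + y_{Nadir})) − 46y_{Kora}.
∂π/∂y_{Kora} = 76 − 8y_{Kora} − 4y_{Nadir} = 0, so y_{Kora} = 9.5 − 0.5y_{Nadir}.
By the same steps for Nadir: y_{Nadir} = 8.125 − 0.5y_{Kora}.
Plugging y_{Nadir} into Kora's best response: y_{Kora} = 9.5 − 0.5(8.125 − 0.5y_{Kora}) ⇒ 0.75y_{Kora} = 5.4375, so y_{Kora} = 7.25.
Then y_{Nadir} = 8.125 − 0.5·7.25 = 4.5.
Total extraction: 7.25 + 4.5 = 11.75.

11.75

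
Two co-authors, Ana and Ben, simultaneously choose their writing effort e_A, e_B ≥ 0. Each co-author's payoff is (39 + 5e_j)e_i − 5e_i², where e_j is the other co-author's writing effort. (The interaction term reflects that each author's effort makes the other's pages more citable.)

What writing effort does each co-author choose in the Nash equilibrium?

Ana's payoff is (39 + 5e_B)e_A − 5e_A².
∂π/∂e_A = 39 + 5e_B − 10e_A = 0, so e_A = 3.9 + 0.5e_B.
By symmetry e_B = e_A; substituting into the reaction function, 0.5e_A = 3.9 and e_A = 7.8.

7.8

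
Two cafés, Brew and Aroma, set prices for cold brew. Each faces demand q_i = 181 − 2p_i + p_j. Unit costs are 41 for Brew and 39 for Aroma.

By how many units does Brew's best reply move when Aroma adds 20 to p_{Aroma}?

5

Brew's profit: π = (p_{Brew} − 41)(181 − 2p_{Brew} + p_{Aroma}).
∂π/∂p_{Brew} = 263 − 4p_{Brew} + p_{Aroma} = 0 ⇒ p_{Brew} = 65.75 + 0.25p_{Aroma}.
The reaction-function slope is 0.25, so a 20-unit rise in p_{Aroma} moves p_{Brew} by 0.25 × 20 = 5. Brew's best response rises — the actions are strategic complements.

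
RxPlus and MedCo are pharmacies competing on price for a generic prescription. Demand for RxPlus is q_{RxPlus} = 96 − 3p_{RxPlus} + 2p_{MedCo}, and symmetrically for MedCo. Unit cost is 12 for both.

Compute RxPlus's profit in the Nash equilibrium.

1323

RxPlus's profit: π = (p_{RxPlus} − 12)(96 − 3p_{RxPlus} + 2p_{MedCo}).
∂π/∂p_{RxPlus} = 132 − 6p_{RxPlus} + 2p_{MedCo} = 0 ⇒ p_{RxPlus} = 22 + (1/3)p_{MedCo}.
The game is symmetric, so in equilibrium p_{MedCo} = p_{RxPlus}: the reaction function gives (2/3)p_{RxPlus} = 22, hence p_{RxPlus} = 33.
q_{RxPlus} = 96 − 3·33 + 2·33 = 63.
Profit = (33 − 12)·63 = 1323.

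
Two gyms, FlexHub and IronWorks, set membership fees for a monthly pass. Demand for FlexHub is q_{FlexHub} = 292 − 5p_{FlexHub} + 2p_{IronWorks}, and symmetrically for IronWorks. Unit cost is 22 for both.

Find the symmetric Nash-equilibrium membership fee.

50.25

FlexHub's profit: π = (p_{FlexHub} − 22)(292 − 5p_{FlexHub} + 2p_{IronWorks}).
∂π/∂p_{FlexHub} = 402 − 10p_{FlexHub} + 2p_{IronWorks} = 0 ⇒ p_{FlexHub} = 40.2 + 0.2p_{IronWorks}.
Setting p_{FlexHub} = p_{IronWorks} in the reaction function: p_{FlexHub} = 40.2 + 0.2p_{FlexHub}, so p_{FlexHub} = 40.2 / 0.8 = 50.25.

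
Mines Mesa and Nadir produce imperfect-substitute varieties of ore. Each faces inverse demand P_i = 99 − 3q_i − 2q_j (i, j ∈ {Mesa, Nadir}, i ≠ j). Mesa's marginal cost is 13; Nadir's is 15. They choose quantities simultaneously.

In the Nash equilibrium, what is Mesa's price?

Mine Mesa's profit: π = q_{Mesa}(99 − 3q_{Mesa} − 2q_{Nadir}) − 13q_{Mesa}.
∂π/∂q_{Mesa} = 86 − 6q_{Mesa} − 2q_{Nadir} = 0 ⇒ q_{Mesa} = 43/3 − (1/3)q_{Nadir}.
Similarly q_{Nadir} = 14 − (1/3)q_{Mesa}.
Substituting the second reaction function into the first: q_{Mesa} = 43/3 − (1/3)(14 − (1/3)q_{Mesa}), which gives (8/9)q_{Mesa} = 29/3 ⇒ q_{Mesa} = 10.875.
Then q_{Nadir} = 14 − (1/3)·10.875 = 10.375.
P_{Mesa} = 99 − 3·10.875 − 2·10.375 = 45.625.

45.625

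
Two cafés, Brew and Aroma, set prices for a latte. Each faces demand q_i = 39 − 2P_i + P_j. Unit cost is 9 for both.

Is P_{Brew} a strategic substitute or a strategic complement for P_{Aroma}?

strategic complements

Brew's profit: π = (P_{Brew} − 9)(39 − 2P_{Brew} + P_{Aroma}).
∂π/∂P_{Brew} = 57 − 4P_{Brew} + P_{Aroma} = 0 ⇒ P_{Brew} = 14.25 + 0.25P_{Aroma}.
The best-response slope dP_{Brew}/dP_{Aroma} = 0.25 > 0: the reaction function is upward-sloping, so the choices are strategic complements.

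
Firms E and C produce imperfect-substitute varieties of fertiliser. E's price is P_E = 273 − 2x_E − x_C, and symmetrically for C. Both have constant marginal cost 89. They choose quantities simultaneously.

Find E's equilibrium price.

Firm E's profit: π = x_E(273 − 2x_E − x_C) − 89x_E.
∂π/∂x_E = 184 − 4x_E − x_C = 0 ⇒ x_E = 46 − 0.25x_C.
Setting x_E = x_C in the reaction function: x_E = 46 − 0.25x_E, so x_E = 46 / 1.25 = 36.8.
P_E = 273 − 2·36.8 − 36.8 = 162.6.

162.6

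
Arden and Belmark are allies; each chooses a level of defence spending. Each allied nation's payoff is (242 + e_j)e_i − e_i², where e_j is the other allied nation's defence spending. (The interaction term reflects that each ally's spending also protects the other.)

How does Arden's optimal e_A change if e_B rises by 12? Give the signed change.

6

Arden's payoff is (242 + e_B)e_A − e_A².
∂π/∂e_A = 242 + e_B − 2e_A = 0, so e_A = 121 + 0.5e_B.
The reaction-function slope is 0.5, so a 12-unit rise in e_B moves e_A by 0.5 × 12 = 6. Arden's best response rises — the actions are strategic complements.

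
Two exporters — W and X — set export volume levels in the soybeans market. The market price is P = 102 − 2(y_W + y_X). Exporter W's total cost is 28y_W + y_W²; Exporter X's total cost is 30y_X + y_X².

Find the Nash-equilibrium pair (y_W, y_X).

Exporter W's profit: π = y_W(102 − 2(y_W + y_X)) − 28y_W − y_W².
∂π/∂y_W = 74 − 6y_W − 2y_X = 0, so y_W = 37/3 − (1/3)y_X.
By the same steps for X: y_X = 12 − (1/3)y_W.
Solving the two reaction functions simultaneously: (1 − (−1/3)(−1/3))y_W = 37/3 − (1/3)·12, so (8/9)y_W = 25/3 and y_W = 9.375.
Then y_X = 12 − (1/3)·9.375 = 8.875.

9.375, 8.875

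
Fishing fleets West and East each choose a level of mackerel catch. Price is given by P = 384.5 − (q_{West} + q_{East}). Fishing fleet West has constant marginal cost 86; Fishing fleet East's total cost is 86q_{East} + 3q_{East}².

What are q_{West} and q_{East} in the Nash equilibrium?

139.3, 19.9

Fishing fleet West's profit: π = q_{West}(384.5 − (q_{West} + q_{East})) − 86q_{West}.
∂π/∂q_{West} = 298.5 − 2q_{West} − q_{East} = 0, so q_{West} = 149.25 − 0.5q_{East}.
For East: ∂π/∂q_{East} = 298.5 − 8q_{East} − q_{West} = 0 ⇒ q_{East} = 37.3125 − 0.125q_{West}.
Solving the two reaction functions simultaneously: (1 − (−0.5)(−0.125))q_{West} = 149.25 − 0.5·37.3125, so 0.9375q_{West} = 4179/32 and q_{West} = 139.3.
Then q_{East} = 37.3125 − 0.125·139.3 = 19.9.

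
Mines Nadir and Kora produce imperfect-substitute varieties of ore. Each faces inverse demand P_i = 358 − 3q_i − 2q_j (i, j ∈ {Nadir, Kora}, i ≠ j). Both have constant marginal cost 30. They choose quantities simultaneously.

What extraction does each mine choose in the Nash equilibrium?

41

Mine Nadir's profit: π = q_{Nadir}(358 − 3q_{Nadir} − 2q_{Kora}) − 30q_{Nadir}.
∂π/∂q_{Nadir} = 328 − 6q_{Nadir} − 2q_{Kora} = 0 ⇒ q_{Nadir} = 164/3 − (1/3)q_{Kora}.
By symmetry q_{Kora} = q_{Nadir}; substituting into the reaction function, (4/3)q_{Nadir} = 164/3 and q_{Nadir} = 41.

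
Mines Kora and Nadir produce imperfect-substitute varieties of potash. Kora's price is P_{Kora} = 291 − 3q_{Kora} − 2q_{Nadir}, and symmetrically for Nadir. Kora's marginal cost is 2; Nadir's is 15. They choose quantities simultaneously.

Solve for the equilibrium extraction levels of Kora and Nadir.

Mine Kora's profit: π = q_{Kora}(291 − 3q_{Kora} − 2q_{Nadir}) − 2q_{Kora}.
∂π/∂q_{Kora} = 289 − 6q_{Kora} − 2q_{Nadir} = 0 ⇒ q_{Kora} = 289/6 − (1/3)q_{Nadir}.
Similarly q_{Nadir} = 46 − (1/3)q_{Kora}.
Substituting the second reaction function into the first: q_{Kora} = 289/6 − (1/3)(46 − (1/3)q_{Kora}), which gives (8/9)q_{Kora} = 197/6 ⇒ q_{Kora} = 36.9375.
Then q_{Nadir} = 46 − (1/3)·36.9375 = 33.6875.

36.9375, 33.6875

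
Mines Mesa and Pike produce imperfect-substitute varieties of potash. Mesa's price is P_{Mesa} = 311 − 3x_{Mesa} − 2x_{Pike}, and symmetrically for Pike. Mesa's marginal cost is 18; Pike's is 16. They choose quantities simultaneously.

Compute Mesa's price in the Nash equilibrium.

127.5

Mine Mesa's profit: π = x_{Mesa}(311 − 3x_{Mesa} − 2x_{Pike}) − 18x_{Mesa}.
∂π/∂x_{Mesa} = 293 − 6x_{Mesa} − 2x_{Pike} = 0 ⇒ x_{Mesa} = 293/6 − (1/3)x_{Pike}.
Similarly x_{Pike} = 295/6 − (1/3)x_{Mesa}.
Substituting the second reaction function into the first: x_{Mesa} = 293/6 − (1/3)(295/6 − (1/3)x_{Mesa}), which gives (8/9)x_{Mesa} = 292/9 ⇒ x_{Mesa} = 36.5.
Then x_{Pike} = 295/6 − (1/3)·36.5 = 37.
P_{Mesa} = 311 − 3·36.5 − 2·37 = 127.5.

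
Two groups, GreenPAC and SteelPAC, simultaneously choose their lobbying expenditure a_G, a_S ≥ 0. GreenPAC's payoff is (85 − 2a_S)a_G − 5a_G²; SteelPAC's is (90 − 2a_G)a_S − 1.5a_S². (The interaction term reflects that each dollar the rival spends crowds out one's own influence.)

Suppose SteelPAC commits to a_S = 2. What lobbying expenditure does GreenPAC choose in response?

Expanding GreenPAC's payoff: 85a_G − 2a_Sa_G − 5a_G².
∂π/∂a_G = 85 − 2a_S − 10a_G = 0, so a_G = 8.5 − 0.2a_S.
At a_S = 2: a_G = 8.5 − 0.2·2 = 8.1.

8.1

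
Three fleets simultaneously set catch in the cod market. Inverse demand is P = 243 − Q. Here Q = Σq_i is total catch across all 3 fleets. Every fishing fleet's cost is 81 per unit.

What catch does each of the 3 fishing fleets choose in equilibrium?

40.5

A representative fishing fleet's profit is π_i = q_i(243 − Q) − 81q_i, with Q = q_i + Σ_{j≠i} q_j.
First-order condition: 162 − 2q_i − Σ_{j≠i} q_j = 0.
In a symmetric equilibrium every fishing fleet chooses the same q, so Σ_{j≠i} q_j = 2q. The condition becomes 162 − 4q = 0, giving q = 162/4 = 40.5.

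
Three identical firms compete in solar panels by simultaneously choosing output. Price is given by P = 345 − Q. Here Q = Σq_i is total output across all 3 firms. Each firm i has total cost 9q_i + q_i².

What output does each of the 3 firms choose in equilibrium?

A representative firm's profit is π_i = q_i(345 − Q) − 9q_i − q_i², with Q = q_i + Σ_{j≠i} q_j.
First-order condition: 336 − 4q_i − Σ_{j≠i} q_j = 0.
With identical firms, set every q_j = q: then 336 − 4q − 2q = 0, i.e. q = 336/6 = 56.

56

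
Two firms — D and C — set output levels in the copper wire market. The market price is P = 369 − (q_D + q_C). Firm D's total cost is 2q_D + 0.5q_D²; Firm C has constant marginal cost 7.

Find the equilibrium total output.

218.2

Firm D's profit: π = q_D(369 − (q_D + q_C)) − 2q_D − 0.5q_D².
∂π/∂q_D = 367 − 3q_D − q_C = 0, so q_D = 367/3 − (1/3)q_C.
For C: ∂π/∂q_C = 362 − 2q_C − q_D = 0 ⇒ q_C = 181 − 0.5q_D.
Substituting the second reaction function into the first: q_D = 367/3 − (1/3)(181 − 0.5q_D), which gives (5/6)q_D = 62 ⇒ q_D = 74.4.
Then q_C = 181 − 0.5·74.4 = 143.8.
Total output: 74.4 + 143.8 = 218.2.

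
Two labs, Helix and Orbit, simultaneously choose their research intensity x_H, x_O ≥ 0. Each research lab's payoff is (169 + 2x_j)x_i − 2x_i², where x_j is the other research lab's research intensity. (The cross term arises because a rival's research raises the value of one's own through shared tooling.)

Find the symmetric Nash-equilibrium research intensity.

84.5

Helix's payoff is (169 + 2x_O)x_H − 2x_H².
∂π/∂x_H = 169 + 2x_O − 4x_H = 0, so x_H = 42.25 + 0.5x_O.
The game is symmetric, so in equilibrium x_O = x_H: the reaction function gives 0.5x_H = 42.25, hence x_H = 84.5.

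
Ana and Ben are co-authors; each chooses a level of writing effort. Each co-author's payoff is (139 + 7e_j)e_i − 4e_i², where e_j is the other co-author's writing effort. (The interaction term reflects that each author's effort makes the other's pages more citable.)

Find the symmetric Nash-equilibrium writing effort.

139

Ana's payoff is (139 + 7e_B)e_A − 4e_A².
∂π/∂e_A = 139 + 7e_B − 8e_A = 0, so e_A = 17.375 + 0.875e_B.
By symmetry e_B = e_A; substituting into the reaction function, 0.125e_A = 17.375 and e_A = 139.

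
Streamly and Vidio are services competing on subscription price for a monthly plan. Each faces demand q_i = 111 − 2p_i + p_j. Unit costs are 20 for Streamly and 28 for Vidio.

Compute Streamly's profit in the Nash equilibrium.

1971.92

Streamly's profit: π = (p_{Streamly} − 20)(111 − 2p_{Streamly} + p_{Vidio}).
∂π/∂p_{Streamly} = 151 − 4p_{Streamly} + p_{Vidio} = 0 ⇒ p_{Streamly} = 37.75 + 0.25p_{Vidio}.
Similarly p_{Vidio} = 41.75 + 0.25p_{Streamly}.
Solving the two reaction functions simultaneously: (1 − (0.25)(0.25))p_{Streamly} = 37.75 + 0.25·41.75, so 0.9375p_{Streamly} = 48.1875 and p_{Streamly} = 51.4.
Then p_{Vidio} = 41.75 + 0.25·51.4 = 54.6.
q_{Streamly} = 111 − 2·51.4 + 54.6 = 62.8.
Profit = (51.4 − 20)·62.8 = 1971.92.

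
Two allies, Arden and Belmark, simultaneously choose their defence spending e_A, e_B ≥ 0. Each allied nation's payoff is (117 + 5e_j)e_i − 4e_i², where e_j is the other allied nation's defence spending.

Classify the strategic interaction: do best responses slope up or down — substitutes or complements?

strategic complements

Arden's payoff is (117 + 5e_B)e_A − 4e_A².
∂π/∂e_A = 117 + 5e_B − 8e_A = 0, so e_A = 14.625 + 0.625e_B.
The best-response slope de_A/de_B = 0.625 > 0: the reaction function is upward-sloping, so the choices are strategic complements.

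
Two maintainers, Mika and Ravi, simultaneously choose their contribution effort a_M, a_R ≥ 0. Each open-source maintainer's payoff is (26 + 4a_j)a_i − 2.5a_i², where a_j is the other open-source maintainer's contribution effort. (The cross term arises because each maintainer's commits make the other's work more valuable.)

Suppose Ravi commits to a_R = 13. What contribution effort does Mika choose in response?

15.6

Mika's payoff is (26 + 4a_R)a_M − 2.5a_M².
∂π/∂a_M = 26 + 4a_R − 5a_M = 0, so a_M = 5.2 + 0.8a_R.
At a_R = 13: a_M = 5.2 + 0.8·13 = 15.6.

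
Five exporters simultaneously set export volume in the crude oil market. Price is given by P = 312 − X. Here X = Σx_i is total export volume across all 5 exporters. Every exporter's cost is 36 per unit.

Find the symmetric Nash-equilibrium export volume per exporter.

A representative exporter's profit is π_i = x_i(312 − X) − 36x_i, with X = x_i + Σ_{j≠i} x_j.
First-order condition: 276 − 2x_i − Σ_{j≠i} x_j = 0.
With identical exporters, set every x_j = x: then 276 − 2x − 4x = 0, i.e. x = 276/6 = 46.

46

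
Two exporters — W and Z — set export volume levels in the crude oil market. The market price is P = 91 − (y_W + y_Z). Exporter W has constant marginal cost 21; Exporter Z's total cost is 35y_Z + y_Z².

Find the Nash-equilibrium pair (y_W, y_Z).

32, 6

Exporter W's profit: π = y_W(91 − (y_W + y_Z)) − 21y_W.
∂π/∂y_W = 70 − 2y_W − y_Z = 0, so y_W = 35 − 0.5y_Z.
For Z: ∂π/∂y_Z = 56 − 4y_Z − y_W = 0 ⇒ y_Z = 14 − 0.25y_W.
Plugging y_Z into W's best response: y_W = 35 − 0.5(14 − 0.25y_W) ⇒ 0.875y_W = 28, so y_W = 32.
Then y_Z = 14 − 0.25·32 = 6.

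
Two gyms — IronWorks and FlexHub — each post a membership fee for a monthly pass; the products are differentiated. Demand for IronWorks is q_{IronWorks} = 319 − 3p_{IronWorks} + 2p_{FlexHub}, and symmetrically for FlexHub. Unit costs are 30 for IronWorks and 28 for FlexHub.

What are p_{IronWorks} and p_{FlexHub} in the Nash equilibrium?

101.875, 101.125

IronWorks's profit: π = (p_{IronWorks} − 30)(319 − 3p_{IronWorks} + 2p_{FlexHub}).
∂π/∂p_{IronWorks} = 409 − 6p_{IronWorks} + 2p_{FlexHub} = 0 ⇒ p_{IronWorks} = 409/6 + (1/3)p_{FlexHub}.
Similarly p_{FlexHub} = 403/6 + (1/3)p_{IronWorks}.
Solving the two reaction functions simultaneously: (1 − (1/3)(1/3))p_{IronWorks} = 409/6 + (1/3)·(403/6), so (8/9)p_{IronWorks} = 815/9 and p_{IronWorks} = 101.875.
Then p_{FlexHub} = 403/6 + (1/3)·101.875 = 101.125.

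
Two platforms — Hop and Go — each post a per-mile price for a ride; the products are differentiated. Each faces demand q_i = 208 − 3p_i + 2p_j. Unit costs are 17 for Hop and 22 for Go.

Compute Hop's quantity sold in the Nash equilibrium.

146.0625

Hop's profit: π = (p_{Hop} − 17)(208 − 3p_{Hop} + 2p_{Go}).
∂π/∂p_{Hop} = 259 − 6p_{Hop} + 2p_{Go} = 0 ⇒ p_{Hop} = 259/6 + (1/3)p_{Go}.
Similarly p_{Go} = 137/3 + (1/3)p_{Hop}.
Solving the two reaction functions simultaneously: (1 − (1/3)(1/3))p_{Hop} = 259/6 + (1/3)·(137/3), so (8/9)p_{Hop} = 1051/18 and p_{Hop} = 65.6875.
Then p_{Go} = 137/3 + (1/3)·65.6875 = 67.5625.
q_{Hop} = 208 − 3·65.6875 + 2·67.5625 = 146.0625.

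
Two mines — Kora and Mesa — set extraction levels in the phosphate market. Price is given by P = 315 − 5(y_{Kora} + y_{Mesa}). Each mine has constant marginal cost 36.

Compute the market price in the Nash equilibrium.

129

Mine Kora's profit: π = y_{Kora}(315 − 5(y_{Kora} + y_{Mesa})) − 36y_{Kora}.
∂π/∂y_{Kora} = 279 − 10y_{Kora} − 5y_{Mesa} = 0, so y_{Kora} = 27.9 − 0.5y_{Mesa}.
Setting y_{Kora} = y_{Mesa} in the reaction function: y_{Kora} = 27.9 − 0.5y_{Kora}, so y_{Kora} = 27.9 / 1.5 = 18.6.
Equilibrium price: P = 315 − 5·37.2 = 129.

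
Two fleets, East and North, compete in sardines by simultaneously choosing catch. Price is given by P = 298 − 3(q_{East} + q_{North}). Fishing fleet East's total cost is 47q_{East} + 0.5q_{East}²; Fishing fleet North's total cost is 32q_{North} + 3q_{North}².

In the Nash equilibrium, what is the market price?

165.08

Fishing fleet East's profit: π = q_{East}(298 − 3(q_{East} + q_{North})) − 47q_{East} − 0.5q_{East}².
∂π/∂q_{East} = 251 − 7q_{East} − 3q_{North} = 0, so q_{East} = 251/7 − (3/7)q_{North}.
For North: ∂π/∂q_{North} = 266 − 12q_{North} − 3q_{East} = 0 ⇒ q_{North} = 133/6 − 0.25q_{East}.
Substituting the second reaction function into the first: q_{East} = 251/7 − (3/7)(133/6 − 0.25q_{East}), which gives (25/28)q_{East} = 369/14 ⇒ q_{East} = 29.52.
Then q_{North} = 133/6 − 0.25·29.52 = 1109/75.
Equilibrium price: P = 298 − 3·(3323/75) = 165.08.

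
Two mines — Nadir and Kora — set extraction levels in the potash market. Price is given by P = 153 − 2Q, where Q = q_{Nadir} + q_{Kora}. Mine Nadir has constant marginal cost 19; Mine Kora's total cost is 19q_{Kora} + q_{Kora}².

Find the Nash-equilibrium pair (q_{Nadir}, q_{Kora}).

26.8, 13.4

Mine Nadir's profit: π = q_{Nadir}(153 − 2(q_{Nadir} + q_{Kora})) − 19q_{Nadir}.
∂π/∂q_{Nadir} = 134 − 4q_{Nadir} − 2q_{Kora} = 0, so q_{Nadir} = 33.5 − 0.5q_{Kora}.
For Kora: ∂π/∂q_{Kora} = 134 − 6q_{Kora} − 2q_{Nadir} = 0 ⇒ q_{Kora} = 67/3 − (1/3)q_{Nadir}.
Substituting the second reaction function into the first: q_{Nadir} = 33.5 − 0.5(67/3 − (1/3)q_{Nadir}), which gives (5/6)q_{Nadir} = 67/3 ⇒ q_{Nadir} = 26.8.
Then q_{Kora} = 67/3 − (1/3)·26.8 = 13.4.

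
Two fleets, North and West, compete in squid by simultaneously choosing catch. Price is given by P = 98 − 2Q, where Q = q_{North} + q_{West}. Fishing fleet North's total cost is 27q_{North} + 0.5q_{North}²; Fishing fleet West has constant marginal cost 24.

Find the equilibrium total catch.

Fishing fleet North's profit: π = q_{North}(98 − 2(q_{North} + q_{West})) − 27q_{North} − 0.5q_{North}².
∂π/∂q_{North} = 71 − 5q_{North} − 2q_{West} = 0, so q_{North} = 14.2 − 0.4q_{West}.
For West: ∂π/∂q_{West} = 74 − 4q_{West} − 2q_{North} = 0 ⇒ q_{West} = 18.5 − 0.5q_{North}.
Solving the two reaction functions simultaneously: (1 − (−0.4)(−0.5))q_{North} = 14.2 − 0.4·18.5, so 0.8q_{North} = 6.8 and q_{North} = 8.5.
Then q_{West} = 18.5 − 0.5·8.5 = 14.25.
Total catch: 8.5 + 14.25 = 22.75.

22.75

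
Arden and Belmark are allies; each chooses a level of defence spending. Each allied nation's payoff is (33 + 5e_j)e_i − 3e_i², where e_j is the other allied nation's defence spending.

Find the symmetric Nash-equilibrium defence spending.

Arden's payoff is (33 + 5e_B)e_A − 3e_A².
∂π/∂e_A = 33 + 5e_B − 6e_A = 0, so e_A = 5.5 + (5/6)e_B.
The game is symmetric, so in equilibrium e_B = e_A: the reaction function gives (1/6)e_A = 5.5, hence e_A = 33.

33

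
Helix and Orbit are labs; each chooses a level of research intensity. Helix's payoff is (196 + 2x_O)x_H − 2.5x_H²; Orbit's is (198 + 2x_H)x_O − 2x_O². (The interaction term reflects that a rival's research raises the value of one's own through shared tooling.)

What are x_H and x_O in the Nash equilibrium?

Expanding Helix's payoff: 196x_H + 2x_Ox_H − 2.5x_H².
∂π/∂x_H = 196 + 2x_O − 5x_H = 0, so x_H = 39.2 + 0.4x_O.
Likewise for Orbit: x_O = 49.5 + 0.5x_H.
Substituting the second reaction function into the first: x_H = 39.2 + 0.4(49.5 + 0.5x_H), which gives 0.8x_H = 59 ⇒ x_H = 73.75.
Then x_O = 49.5 + 0.5·73.75 = 86.375.

73.75, 86.375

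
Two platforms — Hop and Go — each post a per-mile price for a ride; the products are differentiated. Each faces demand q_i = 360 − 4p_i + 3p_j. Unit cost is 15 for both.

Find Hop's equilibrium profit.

19044

Hop's profit: π = (p_{Hop} − 15)(360 − 4p_{Hop} + 3p_{Go}).
∂π/∂p_{Hop} = 420 − 8p_{Hop} + 3p_{Go} = 0 ⇒ p_{Hop} = 52.5 + 0.375p_{Go}.
Setting p_{Hop} = p_{Go} in the reaction function: p_{Hop} = 52.5 + 0.375p_{Hop}, so p_{Hop} = 52.5 / 0.625 = 84.
q_{Hop} = 360 − 4·84 + 3·84 = 276.
Profit = (84 − 15)·276 = 19044.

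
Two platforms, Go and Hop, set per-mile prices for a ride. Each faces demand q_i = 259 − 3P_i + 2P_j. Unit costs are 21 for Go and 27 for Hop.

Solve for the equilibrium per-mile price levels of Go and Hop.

Go's profit: π = (P_{Go} − 21)(259 − 3P_{Go} + 2P_{Hop}).
∂π/∂P_{Go} = 322 − 6P_{Go} + 2P_{Hop} = 0 ⇒ P_{Go} = 161/3 + (1/3)P_{Hop}.
Similarly P_{Hop} = 170/3 + (1/3)P_{Go}.
Substituting the second reaction function into the first: P_{Go} = 161/3 + (1/3)(170/3 + (1/3)P_{Go}), which gives (8/9)P_{Go} = 653/9 ⇒ P_{Go} = 81.625.
Then P_{Hop} = 170/3 + (1/3)·81.625 = 83.875.

81.625, 83.875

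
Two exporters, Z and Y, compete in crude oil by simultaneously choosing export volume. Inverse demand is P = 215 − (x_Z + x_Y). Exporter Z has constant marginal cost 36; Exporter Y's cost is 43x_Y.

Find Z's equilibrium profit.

3844

Exporter Z's profit: π = x_Z(215 − (x_Z + x_Y)) − 36x_Z.
∂π/∂x_Z = 179 − 2x_Z − x_Y = 0, so x_Z = 89.5 − 0.5x_Y.
By the same steps for Y: x_Y = 86 − 0.5x_Z.
Solving the two reaction functions simultaneously: (1 − (−0.5)(−0.5))x_Z = 89.5 − 0.5·86, so 0.75x_Z = 46.5 and x_Z = 62.
Then x_Y = 86 − 0.5·62 = 55.
Price P = 215 − 117 = 98.
Z's profit: (98 − 36)·62 = 3844.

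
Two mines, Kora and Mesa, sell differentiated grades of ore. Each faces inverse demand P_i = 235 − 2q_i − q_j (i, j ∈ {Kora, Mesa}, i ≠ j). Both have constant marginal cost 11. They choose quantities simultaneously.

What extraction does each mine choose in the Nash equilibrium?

44.8

Mine Kora's profit: π = q_{Kora}(235 − 2q_{Kora} − q_{Mesa}) − 11q_{Kora}.
∂π/∂q_{Kora} = 224 − 4q_{Kora} − q_{Mesa} = 0 ⇒ q_{Kora} = 56 − 0.25q_{Mesa}.
By symmetry q_{Mesa} = q_{Kora}; substituting into the reaction function, 1.25q_{Kora} = 56 and q_{Kora} = 44.8.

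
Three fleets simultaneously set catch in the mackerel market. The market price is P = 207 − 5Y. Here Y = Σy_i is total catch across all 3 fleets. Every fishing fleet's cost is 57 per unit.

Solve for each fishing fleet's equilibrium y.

7.5

A representative fishing fleet's profit is π_i = y_i(207 − 5Y) − 57y_i, with Y = y_i + Σ_{j≠i} y_j.
First-order condition: 150 − 10y_i − 5Σ_{j≠i} y_j = 0.
Imposing symmetry (y_j = y for all j) turns Σ_{j≠i} y_j into 2y, so 150 = 20y and y = 7.5.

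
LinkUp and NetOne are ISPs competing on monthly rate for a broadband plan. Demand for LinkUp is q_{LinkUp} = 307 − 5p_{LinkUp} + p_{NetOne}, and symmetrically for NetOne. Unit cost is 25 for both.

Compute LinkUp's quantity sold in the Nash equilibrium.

LinkUp's profit: π = (p_{LinkUp} − 25)(307 − 5p_{LinkUp} + p_{NetOne}).
∂π/∂p_{LinkUp} = 432 − 10p_{LinkUp} + p_{NetOne} = 0 ⇒ p_{LinkUp} = 43.2 + 0.1p_{NetOne}.
By symmetry p_{NetOne} = p_{LinkUp}; substituting into the reaction function, 0.9p_{LinkUp} = 43.2 and p_{LinkUp} = 48.
q_{LinkUp} = 307 − 5·48 + 48 = 115.

115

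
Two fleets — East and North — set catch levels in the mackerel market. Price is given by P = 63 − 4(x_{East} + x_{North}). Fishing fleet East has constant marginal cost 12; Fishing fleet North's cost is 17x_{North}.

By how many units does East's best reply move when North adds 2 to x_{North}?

-1

Fishing fleet East's profit: π = x_{East}(63 − 4(x_{East} + x_{North})) − 12x_{East}.
∂π/∂x_{East} = 51 − 8x_{East} − 4x_{North} = 0, so x_{East} = 6.375 − 0.5x_{North}.
The reaction-function slope is −0.5, so a 2-unit rise in x_{North} moves x_{East} by −0.5 × 2 = −1. East's best response falls — the actions are strategic substitutes.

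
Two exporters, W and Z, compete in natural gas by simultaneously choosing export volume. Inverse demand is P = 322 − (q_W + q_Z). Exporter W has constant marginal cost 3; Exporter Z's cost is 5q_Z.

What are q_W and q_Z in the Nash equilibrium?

Exporter W's profit: π = q_W(322 − (q_W + q_Z)) − 3q_W.
∂π/∂q_W = 319 − 2q_W − q_Z = 0, so q_W = 159.5 − 0.5q_Z.
By the same steps for Z: q_Z = 158.5 − 0.5q_W.
Plugging q_Z into W's best response: q_W = 159.5 − 0.5(158.5 − 0.5q_W) ⇒ 0.75q_W = 80.25, so q_W = 107.
Then q_Z = 158.5 − 0.5·107 = 105.

107, 105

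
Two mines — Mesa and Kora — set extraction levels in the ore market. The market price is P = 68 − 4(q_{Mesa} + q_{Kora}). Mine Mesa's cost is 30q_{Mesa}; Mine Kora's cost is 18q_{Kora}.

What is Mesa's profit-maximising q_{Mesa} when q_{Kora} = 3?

3.25

Mine Mesa's profit: π = q_{Mesa}(68 − 4(q_{Mesa} + q_{Kora})) − 30q_{Mesa}.
∂π/∂q_{Mesa} = 38 − 8q_{Mesa} − 4q_{Kora} = 0, so q_{Mesa} = 4.75 − 0.5q_{Kora}.
At q_{Kora} = 3: q_{Mesa} = 4.75 − 0.5·3 = 3.25.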